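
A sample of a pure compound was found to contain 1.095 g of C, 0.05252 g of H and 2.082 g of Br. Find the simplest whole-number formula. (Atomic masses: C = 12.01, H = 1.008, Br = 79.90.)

C: 1.095 g ÷ 12.01 g/mol = 0.09117 mol
H: 0.05252 g ÷ 1.008 g/mol = 0.0521 mol
Br: 2.082 g ÷ 79.90 g/mol = 0.02606 mol
Divide by the smallest (0.02606 mol Br): C 3.499, H 2.000, Br 1.000
Multiply by 2: C 7.00, H 4.00, Br 2.00 → C7H4Br2

C7H4Br2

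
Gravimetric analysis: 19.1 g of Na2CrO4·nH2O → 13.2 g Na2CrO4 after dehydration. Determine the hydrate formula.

Na2CrO4·4H2O

Mass of water lost = 19.1 − 13.2 = 5.9 g → 5.9 / 18.02 = 0.3274 mol H2O
Molar mass of Na2CrO4 = 161.98 g/mol → mol Na2CrO4 = 13.2 / 161.98 = 0.08149
n = 0.3274 / 0.08149 = 4.02 ≈ 4 → Na2CrO4·4H2O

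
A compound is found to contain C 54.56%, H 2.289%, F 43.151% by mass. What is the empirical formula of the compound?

Assume 100 g: 54.56 g C, 2.289 g H, 43.151 g F.
C: 54.56 g ÷ 12.01 g/mol = 4.543 mol
H: 2.289 g ÷ 1.008 g/mol = 2.271 mol
F: 43.151 g ÷ 19.00 g/mol = 2.271 mol
Ratios (÷ 2.271): C 2.001, H 1.000, F 1.000
Ratio ≈ 2:1:1, so the empirical formula is C2HF

C2HF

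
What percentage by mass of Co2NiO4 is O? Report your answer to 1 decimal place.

26.6%

Molar mass = 2(58.93) + 1(58.69) + 4(16.00) = 240.550 g/mol
Mass of O per mole = 4 × 16.00 = 64.000 g
% O = 64.000 / 240.550 × 100 = 26.6%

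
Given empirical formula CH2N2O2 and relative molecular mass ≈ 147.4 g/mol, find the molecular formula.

Empirical-formula mass = 74.05 g/mol
n = 147.4 / 74.05 = 1.99 ≈ 2
Molecular formula = (CH2N2O2)2 = C2H4N4O4

C2H4N4O4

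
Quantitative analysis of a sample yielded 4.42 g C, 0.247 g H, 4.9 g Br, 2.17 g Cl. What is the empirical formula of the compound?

n(C) = 4.42/12.01 = 0.368, n(H) = 0.247/1.008 = 0.245, n(Br) = 4.9/79.90 = 0.06133, n(Cl) = 2.17/35.45 = 0.06121
Smallest is Cl at 0.06121 mol; normalising gives C 6.012, H 4.003, Br 1.002, Cl 1.000
→ C6H4BrCl

C6H4BrCl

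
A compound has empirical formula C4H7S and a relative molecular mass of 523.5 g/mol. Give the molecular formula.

C24H42S6

Empirical-formula mass = 87.17 g/mol
n = 523.5 / 87.17 = 6.01 ≈ 6
Molecular formula = (C4H7S)6 = C24H42S6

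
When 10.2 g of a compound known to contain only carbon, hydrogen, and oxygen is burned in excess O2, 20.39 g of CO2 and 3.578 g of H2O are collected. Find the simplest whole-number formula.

C7H6O4

mol C = 20.39 / 44.01 = 0.4633; mass C = 0.4633 × 12.01 = 5.564 g
mol H = 2 × (3.578 / 18.02) = 0.3971; mass H = 0.3971 × 1.008 = 0.4003 g
mass O = 10.2 − (5.965) = 4.235 g → mol O = 0.2647
Divide by the smallest (0.2647 mol O): C 1.750, H 1.500, O 1.000
Scaling by 4: C 7.00, H 6.00, O 4.00 → C7H6O4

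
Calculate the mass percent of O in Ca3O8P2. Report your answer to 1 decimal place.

41.3%

Molar mass = 3(40.08) + 8(16.00) + 2(30.97) = 310.180 g/mol
Mass of O per mole = 8 × 16.00 = 128.000 g
% O = 128.000 / 310.180 × 100 = 41.3%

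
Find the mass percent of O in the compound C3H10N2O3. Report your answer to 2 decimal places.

39.30%

Molar mass = 3(12.01) + 10(1.008) + 2(14.01) + 3(16.00) = 122.130 g/mol
Mass of O per mole = 3 × 16.00 = 48.000 g
% O = 48.000 / 122.130 × 100 = 39.30%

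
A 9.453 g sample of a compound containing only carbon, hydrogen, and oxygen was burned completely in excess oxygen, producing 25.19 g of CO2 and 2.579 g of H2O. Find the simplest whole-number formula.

mol C = 25.19 / 44.01 = 0.5724; mass C = 0.5724 × 12.01 = 6.874 g
mol H = 2 × (2.579 / 18.02) = 0.2862; mass H = 0.2862 × 1.008 = 0.2885 g
mass O = 9.453 − (7.163) = 2.290 g → mol O = 0.1431
Smallest is O at 0.1431 mol; normalising gives C 3.999, H 2.000, O 1.000
≈ 4:2:1 → C4H2O

C4H2O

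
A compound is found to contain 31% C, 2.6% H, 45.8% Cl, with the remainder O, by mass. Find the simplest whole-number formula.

C2H2ClO

Assume 100 g: 31 g C, 2.6 g H, 45.8 g Cl, 20.6 g O.
C: 31 g ÷ 12.01 g/mol = 2.581 mol
H: 2.6 g ÷ 1.008 g/mol = 2.579 mol
Cl: 45.8 g ÷ 35.45 g/mol = 1.292 mol
O: 20.6 g ÷ 16.00 g/mol = 1.288 mol
Divide by the smallest (1.288 mol O): C 2.005, H 2.003, Cl 1.003, O 1.000
Ratio ≈ 2:2:1:1, so the empirical formula is C2H2ClO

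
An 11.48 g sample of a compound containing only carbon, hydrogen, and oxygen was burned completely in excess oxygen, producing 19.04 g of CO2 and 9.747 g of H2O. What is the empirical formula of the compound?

mol C = 19.04 / 44.01 = 0.4326; mass C = 0.4326 × 12.01 = 5.196 g
mol H = 2 × (9.747 / 18.02) = 1.082; mass H = 1.082 × 1.008 = 1.090 g
mass O = 11.48 − (6.286) = 5.194 g → mol O = 0.3246
Divide by the smallest (0.3246 mol O): C 1.333, H 3.333, O 1.000
Scaling by 3: C 4.00, H 10.00, O 3.00 → C4H10O3

C4H10O3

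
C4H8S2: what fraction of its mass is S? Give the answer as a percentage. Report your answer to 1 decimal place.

53.3%

Molar mass = 4(12.01) + 8(1.008) + 2(32.07) = 120.244 g/mol
Mass of S per mole = 2 × 32.07 = 64.140 g
% S = 64.140 / 120.244 × 100 = 53.3%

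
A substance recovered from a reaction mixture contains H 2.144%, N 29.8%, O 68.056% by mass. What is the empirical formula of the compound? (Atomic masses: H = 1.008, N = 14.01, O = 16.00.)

HNO2

Assume 100 g: 2.144 g H, 29.8 g N, 68.056 g O.
H: 2.144 g ÷ 1.008 g/mol = 2.127 mol
N: 29.8 g ÷ 14.01 g/mol = 2.127 mol
O: 68.056 g ÷ 16.00 g/mol = 4.253 mol
Ratios (÷ 2.127): H 1.000, N 1.000, O 2.000
→ HNO2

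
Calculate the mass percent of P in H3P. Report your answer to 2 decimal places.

91.10%

Molar mass = 3(1.008) + 1(30.97) = 33.994 g/mol
Mass of P per mole = 1 × 30.97 = 30.970 g
% P = 30.970 / 33.994 × 100 = 91.10%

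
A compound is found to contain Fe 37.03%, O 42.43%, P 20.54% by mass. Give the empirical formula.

FeO4P

Assume 100 g: 37.03 g Fe, 42.43 g O, 20.54 g P.
Moles — Fe: 37.03 / 55.85 = 0.663 mol; O: 42.43 / 16.00 = 2.652 mol; P: 20.54 / 30.97 = 0.6632 mol
Smallest is Fe at 0.663 mol; normalising gives Fe 1.000, O 4.000, P 1.000
Ratio ≈ 1:4:1, so the empirical formula is FeO4P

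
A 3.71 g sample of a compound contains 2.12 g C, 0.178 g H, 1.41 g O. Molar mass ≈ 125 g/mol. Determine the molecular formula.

C6H6O3

n(C) = 2.12/12.01 = 0.1765, n(H) = 0.178/1.008 = 0.1766, n(O) = 1.41/16.00 = 0.08812
Smallest is O at 0.08812 mol; normalising gives C 2.003, H 2.004, O 1.000
Ratio ≈ 2:2:1, so the empirical formula is C2H2O
Empirical-formula mass = 42.04 g/mol
n = 125 / 42.04 = 2.97 ≈ 3
Molecular formula = (C2H2O)×3 = C6H6O3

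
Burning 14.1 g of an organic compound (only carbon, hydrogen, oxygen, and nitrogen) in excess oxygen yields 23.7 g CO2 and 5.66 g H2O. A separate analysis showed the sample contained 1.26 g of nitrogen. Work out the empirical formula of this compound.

mol C = 23.7 / 44.01 = 0.5385; mass C = 0.5385 × 12.01 = 6.468 g
mol H = 2 × (5.66 / 18.02) = 0.6282; mass H = 0.6282 × 1.008 = 0.6332 g
mol N = 1.26 / 14.01 = 0.08994
mass O = 14.1 − (8.361) = 5.739 g → mol O = 0.3587
Ratios (÷ 0.08994): C 5.988, H 6.985, N 1.000, O 3.988
≈ 6:7:1:4 → C6H7NO4

C6H7NO4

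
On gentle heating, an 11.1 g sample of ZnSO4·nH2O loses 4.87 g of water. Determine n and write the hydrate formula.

ZnSO4·7H2O

Mass of anhydrous ZnSO4 = 11.1 − 4.87 = 6.23 g
mol H2O = 4.87 / 18.02 = 0.2703
Molar mass of ZnSO4 = 161.45 g/mol → mol ZnSO4 = 6.23 / 161.45 = 0.03859
n = 0.2703 / 0.03859 = 7.00 ≈ 7 → ZnSO4·7H2O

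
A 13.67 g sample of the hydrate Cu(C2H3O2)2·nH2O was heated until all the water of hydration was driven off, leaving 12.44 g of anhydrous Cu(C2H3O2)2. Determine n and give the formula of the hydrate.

Mass of water lost = 13.67 − 12.44 = 1.23 g → 1.23 / 18.02 = 0.06826 mol H2O
Molar mass of Cu(C2H3O2)2 = 181.64 g/mol → mol Cu(C2H3O2)2 = 12.44 / 181.64 = 0.06849
n = 0.06826 / 0.06849 = 1.00 ≈ 1 → Cu(C2H3O2)2·H2O

Cu(C2H3O2)2·H2O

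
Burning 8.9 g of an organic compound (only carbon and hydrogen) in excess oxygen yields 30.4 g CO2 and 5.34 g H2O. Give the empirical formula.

C7H6

mol C = 30.4 / 44.01 = 0.6908; mass C = 0.6908 × 12.01 = 8.296 g
mol H = 2 × (5.34 / 18.02) = 0.5927; mass H = 0.5927 × 1.008 = 0.5974 g
Divide by the smallest (0.5927 mol H): C 1.165, H 1.000
Multiply by 6: C 6.99, H 6.00 → C7H6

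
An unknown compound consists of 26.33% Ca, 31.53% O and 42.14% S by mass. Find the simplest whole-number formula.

Assume 100 g: 26.33 g Ca, 31.53 g O, 42.14 g S.
Ca: 26.33 g ÷ 40.08 g/mol = 0.6569 mol
O: 31.53 g ÷ 16.00 g/mol = 1.971 mol
S: 42.14 g ÷ 32.07 g/mol = 1.314 mol
Divide by the smallest (0.6569 mol Ca): Ca 1.000, O 3.000, S 2.000
→ CaO3S2

CaO3S2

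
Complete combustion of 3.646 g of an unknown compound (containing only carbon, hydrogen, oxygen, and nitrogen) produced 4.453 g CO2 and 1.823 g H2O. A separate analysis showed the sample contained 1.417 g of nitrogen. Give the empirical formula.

mol C = 4.453 / 44.01 = 0.1012; mass C = 0.1012 × 12.01 = 1.215 g
mol H = 2 × (1.823 / 18.02) = 0.2023; mass H = 0.2023 × 1.008 = 0.2039 g
mol N = 1.417 / 14.01 = 0.1011
mass O = 3.646 − (2.836) = 0.8099 g → mol O = 0.05062
Divide by the smallest (0.05062 mol O): C 1.999, H 3.997, N 1.998, O 1.000
→ C2H4N2O

C2H4N2O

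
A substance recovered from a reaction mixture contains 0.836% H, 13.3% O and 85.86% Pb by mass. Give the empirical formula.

H2O2Pb

Assume 100 g: 0.836 g H, 13.3 g O, 85.86 g Pb.
n(H) = 0.836/1.008 = 0.8294, n(O) = 13.3/16.00 = 0.8313, n(Pb) = 85.86/207.2 = 0.4144
Smallest is Pb at 0.4144 mol; normalising gives H 2.001, O 2.006, Pb 1.000
≈ 2:2:1 → H2O2Pb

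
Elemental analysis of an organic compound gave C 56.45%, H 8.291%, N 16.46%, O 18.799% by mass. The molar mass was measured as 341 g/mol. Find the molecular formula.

C16H28N4O4

Assume 100 g: 56.45 g C, 8.291 g H, 16.46 g N, 18.799 g O.
C: 56.45 g ÷ 12.01 g/mol = 4.7 mol
H: 8.291 g ÷ 1.008 g/mol = 8.225 mol
N: 16.46 g ÷ 14.01 g/mol = 1.175 mol
O: 18.799 g ÷ 16.00 g/mol = 1.175 mol
Ratios (÷ 1.175): C 4.001, H 7.001, N 1.000, O 1.000
≈ 4:7:1:1 → C4H7NO
Empirical-formula mass = 85.11 g/mol
n = 341 / 85.11 = 4.01 ≈ 4
Molecular formula = (C4H7NO)×4 = C16H28N4O4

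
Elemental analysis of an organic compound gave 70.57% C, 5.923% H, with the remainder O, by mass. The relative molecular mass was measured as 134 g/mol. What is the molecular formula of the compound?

C8H8O2

Assume 100 g: 70.57 g C, 5.923 g H, 23.507 g O.
C: 70.57 g ÷ 12.01 g/mol = 5.876 mol
H: 5.923 g ÷ 1.008 g/mol = 5.876 mol
O: 23.507 g ÷ 16.00 g/mol = 1.469 mol
Ratios (÷ 1.469): C 3.999, H 3.999, O 1.000
→ C4H4O
Empirical-formula mass = 68.07 g/mol
n = 134 / 68.07 = 1.97 ≈ 2
Molecular formula = (C4H4O)×2 = C8H8O2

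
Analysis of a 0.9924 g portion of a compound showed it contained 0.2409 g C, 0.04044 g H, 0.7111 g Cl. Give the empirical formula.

CH2Cl

n(C) = 0.2409/12.01 = 0.02006, n(H) = 0.04044/1.008 = 0.04012, n(Cl) = 0.7111/35.45 = 0.02006
Smallest is C at 0.02006 mol; normalising gives C 1.000, H 2.000, Cl 1.000
→ CH2Cl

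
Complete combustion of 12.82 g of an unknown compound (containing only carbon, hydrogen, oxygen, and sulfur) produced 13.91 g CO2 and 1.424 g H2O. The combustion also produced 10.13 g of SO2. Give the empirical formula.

C4H2O3S2

mol C = 13.91 / 44.01 = 0.3161; mass C = 0.3161 × 12.01 = 3.796 g
mol H = 2 × (1.424 / 18.02) = 0.1580; mass H = 0.1580 × 1.008 = 0.1593 g
mol S = 10.13 / 64.07 = 0.1581; mass S = 5.071 g
mass O = 12.82 − (9.026) = 3.794 g → mol O = 0.2371
Divide by the smallest (0.158 mol H): C 2.000, H 1.000, O 1.500, S 1.000
Multiply by 2: C 4.00, H 2.00, O 3.00, S 2.00 → C4H2O3S2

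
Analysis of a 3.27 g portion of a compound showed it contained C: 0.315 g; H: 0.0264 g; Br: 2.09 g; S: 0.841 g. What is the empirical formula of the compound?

n(C) = 0.315/12.01 = 0.02623, n(H) = 0.0264/1.008 = 0.02619, n(Br) = 2.09/79.90 = 0.02616, n(S) = 0.841/32.07 = 0.02622
Ratios (÷ 0.02616): C 1.003, H 1.001, Br 1.000, S 1.003
≈ 1:1:1:1 → CHBrS

CHBrS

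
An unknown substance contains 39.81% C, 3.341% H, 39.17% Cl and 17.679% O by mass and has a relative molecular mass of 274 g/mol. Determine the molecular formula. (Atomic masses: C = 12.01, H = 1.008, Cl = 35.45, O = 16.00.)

Assume 100 g: 39.81 g C, 3.341 g H, 39.17 g Cl, 17.679 g O.
C: 39.81 g ÷ 12.01 g/mol = 3.315 mol
H: 3.341 g ÷ 1.008 g/mol = 3.314 mol
Cl: 39.17 g ÷ 35.45 g/mol = 1.105 mol
O: 17.679 g ÷ 16.00 g/mol = 1.105 mol
Divide by the smallest (1.105 mol Cl): C 3.000, H 3.000, Cl 1.000, O 1.000
→ C3H3ClO
Empirical-formula mass = 90.50 g/mol
n = 274 / 90.50 = 3.03 ≈ 3
Molecular formula = (C3H3ClO)×3 = C9H9Cl3O3

C9H9Cl3O3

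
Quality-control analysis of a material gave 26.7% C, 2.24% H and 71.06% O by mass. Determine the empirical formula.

Assume 100 g: 26.7 g C, 2.24 g H, 71.06 g O.
n(C) = 26.7/12.01 = 2.223, n(H) = 2.24/1.008 = 2.222, n(O) = 71.06/16.00 = 4.441
Smallest is H at 2.222 mol; normalising gives C 1.000, H 1.000, O 1.999
≈ 1:1:2 → CHO2

CHO2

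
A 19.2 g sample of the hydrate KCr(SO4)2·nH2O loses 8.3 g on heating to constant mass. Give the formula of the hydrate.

Mass of anhydrous KCr(SO4)2 = 19.2 − 8.3 = 10.9 g
mol H2O = 8.3 / 18.02 = 0.4606
Molar mass of KCr(SO4)2 = 283.24 g/mol → mol KCr(SO4)2 = 10.9 / 283.24 = 0.03848
n = 0.4606 / 0.03848 = 11.97 ≈ 12 → KCr(SO4)2·12H2O

KCr(SO4)2·12H2O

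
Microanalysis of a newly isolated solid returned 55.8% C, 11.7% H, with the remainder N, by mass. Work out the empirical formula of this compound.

Assume 100 g: 55.8 g C, 11.7 g H, 32.5 g N.
n(C) = 55.8/12.01 = 4.646, n(H) = 11.7/1.008 = 11.61, n(N) = 32.5/14.01 = 2.32
Ratios (÷ 2.32): C 2.003, H 5.004, N 1.000
Ratio ≈ 2:5:1, so the empirical formula is C2H5N

C2H5N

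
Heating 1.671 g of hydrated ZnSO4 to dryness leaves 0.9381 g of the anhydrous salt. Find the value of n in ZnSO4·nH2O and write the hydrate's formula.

ZnSO4·7H2O

Mass of water lost = 1.671 − 0.9381 = 0.7329 g → 0.7329 / 18.02 = 0.04067 mol H2O
Molar mass of ZnSO4 = 161.45 g/mol → mol ZnSO4 = 0.9381 / 161.45 = 0.00581
n = 0.04067 / 0.00581 = 7.00 ≈ 7 → ZnSO4·7H2O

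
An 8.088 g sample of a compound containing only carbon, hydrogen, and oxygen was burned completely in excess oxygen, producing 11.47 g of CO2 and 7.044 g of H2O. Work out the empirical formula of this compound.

CH3O

mol C = 11.47 / 44.01 = 0.2606; mass C = 0.2606 × 12.01 = 3.130 g
mol H = 2 × (7.044 / 18.02) = 0.7818; mass H = 0.7818 × 1.008 = 0.7881 g
mass O = 8.088 − (3.918) = 4.170 g → mol O = 0.2606
Ratios (÷ 0.2606): C 1.000, H 3.000, O 1.000
Ratio ≈ 1:3:1, so the empirical formula is CH3O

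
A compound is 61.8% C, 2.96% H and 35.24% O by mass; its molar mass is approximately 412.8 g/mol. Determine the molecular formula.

C21H12O9

Assume 100 g: 61.8 g C, 2.96 g H, 35.24 g O.
n(C) = 61.8/12.01 = 5.146, n(H) = 2.96/1.008 = 2.937, n(O) = 35.24/16.00 = 2.203
Divide by the smallest (2.203 mol O): C 2.336, H 1.333, O 1.000
Multiply by 3: C 7.01, H 4.00, O 3.00 → C7H4O3
Empirical-formula mass = 136.10 g/mol
n = 412.8 / 136.10 = 3.03 ≈ 3
Molecular formula = (C7H4O3)×3 = C21H12O9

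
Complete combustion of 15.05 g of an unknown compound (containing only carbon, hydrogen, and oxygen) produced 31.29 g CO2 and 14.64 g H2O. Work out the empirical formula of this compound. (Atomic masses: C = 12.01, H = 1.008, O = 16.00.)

mol C = 31.29 / 44.01 = 0.7110; mass C = 0.7110 × 12.01 = 8.539 g
mol H = 2 × (14.64 / 18.02) = 1.625; mass H = 1.625 × 1.008 = 1.638 g
mass O = 15.05 − (10.18) = 4.873 g → mol O = 0.3046
Divide by the smallest (0.3046 mol O): C 2.334, H 5.335, O 1.000
Scaling by 3: C 7.00, H 16.00, O 3.00 → C7H16O3

C7H16O3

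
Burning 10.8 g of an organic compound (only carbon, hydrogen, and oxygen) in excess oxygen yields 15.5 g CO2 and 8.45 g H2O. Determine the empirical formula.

mol C = 15.5 / 44.01 = 0.3522; mass C = 0.3522 × 12.01 = 4.230 g
mol H = 2 × (8.45 / 18.02) = 0.9378; mass H = 0.9378 × 1.008 = 0.9453 g
mass O = 10.8 − (5.175) = 5.625 g → mol O = 0.3516
Ratios (÷ 0.3516): C 1.002, H 2.668, O 1.000
Scaling by 3: C 3.01, H 8.00, O 3.00 → C3H8O3

C3H8O3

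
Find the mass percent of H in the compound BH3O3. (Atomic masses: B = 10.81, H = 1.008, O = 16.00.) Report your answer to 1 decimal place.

4.9%

Molar mass = 1(10.81) + 3(1.008) + 3(16.00) = 61.834 g/mol
Mass of H per mole = 3 × 1.008 = 3.024 g
% H = 3.024 / 61.834 × 100 = 4.9%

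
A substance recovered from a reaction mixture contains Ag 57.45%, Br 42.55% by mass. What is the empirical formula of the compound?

AgBr

Assume 100 g: 57.45 g Ag, 42.55 g Br.
Moles — Ag: 57.45 / 107.87 = 0.5326 mol; Br: 42.55 / 79.90 = 0.5325 mol
Divide by the smallest (0.5325 mol Br): Ag 1.000, Br 1.000
≈ 1:1 → AgBr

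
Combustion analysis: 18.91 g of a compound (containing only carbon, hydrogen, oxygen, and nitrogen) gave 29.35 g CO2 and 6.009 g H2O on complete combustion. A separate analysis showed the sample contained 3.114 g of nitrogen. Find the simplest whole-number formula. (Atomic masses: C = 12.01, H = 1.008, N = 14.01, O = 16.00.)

mol C = 29.35 / 44.01 = 0.6669; mass C = 0.6669 × 12.01 = 8.009 g
mol H = 2 × (6.009 / 18.02) = 0.6669; mass H = 0.6669 × 1.008 = 0.6723 g
mol N = 3.114 / 14.01 = 0.2223
mass O = 18.91 − (11.80) = 7.114 g → mol O = 0.4446
Smallest is N at 0.2223 mol; normalising gives C 3.000, H 3.001, N 1.000, O 2.000
Ratio ≈ 3:3:1:2, so the empirical formula is C3H3NO2

C3H3NO2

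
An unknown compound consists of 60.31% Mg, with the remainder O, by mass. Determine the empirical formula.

MgO

Assume 100 g: 60.31 g Mg, 39.69 g O.
n(Mg) = 60.31/24.31 = 2.481, n(O) = 39.69/16.00 = 2.481
Smallest is O at 2.481 mol; normalising gives Mg 1.000, O 1.000
→ MgO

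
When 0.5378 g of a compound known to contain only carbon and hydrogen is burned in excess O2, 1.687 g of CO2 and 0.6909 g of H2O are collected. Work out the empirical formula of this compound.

mol C = 1.687 / 44.01 = 0.03833; mass C = 0.03833 × 12.01 = 0.4604 g
mol H = 2 × (0.6909 / 18.02) = 0.07668; mass H = 0.07668 × 1.008 = 0.07729 g
Smallest is C at 0.03833 mol; normalising gives C 1.000, H 2.000
→ CH2

CH2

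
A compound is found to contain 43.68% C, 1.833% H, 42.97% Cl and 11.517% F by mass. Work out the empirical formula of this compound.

C6H3Cl2F

Assume 100 g: 43.68 g C, 1.833 g H, 42.97 g Cl, 11.517 g F.
n(C) = 43.68/12.01 = 3.637, n(H) = 1.833/1.008 = 1.818, n(Cl) = 42.97/35.45 = 1.212, n(F) = 11.517/19.00 = 0.6062
Ratios (÷ 0.6062): C 6.000, H 3.000, Cl 2.000, F 1.000
Ratio ≈ 6:3:2:1, so the empirical formula is C6H3Cl2F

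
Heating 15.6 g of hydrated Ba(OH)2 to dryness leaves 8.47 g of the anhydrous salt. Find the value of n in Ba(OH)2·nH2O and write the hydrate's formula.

Mass of water lost = 15.6 − 8.47 = 7.13 g → 7.13 / 18.02 = 0.3957 mol H2O
Molar mass of Ba(OH)2 = 171.35 g/mol → mol Ba(OH)2 = 8.47 / 171.35 = 0.04943
n = 0.3957 / 0.04943 = 8.00 ≈ 8 → Ba(OH)2·8H2O

Ba(OH)2·8H2O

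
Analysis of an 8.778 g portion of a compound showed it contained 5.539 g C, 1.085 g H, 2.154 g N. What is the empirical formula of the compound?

C3H7N

C: 5.539 g ÷ 12.01 g/mol = 0.4612 mol
H: 1.085 g ÷ 1.008 g/mol = 1.076 mol
N: 2.154 g ÷ 14.01 g/mol = 0.1537 mol
Smallest is N at 0.1537 mol; normalising gives C 3.000, H 7.001, N 1.000
Ratio ≈ 3:7:1, so the empirical formula is C3H7N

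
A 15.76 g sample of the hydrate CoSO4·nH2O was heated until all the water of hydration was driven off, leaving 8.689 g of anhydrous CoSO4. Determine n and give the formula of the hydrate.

Mass of water lost = 15.76 − 8.689 = 7.071 g → 7.071 / 18.02 = 0.3924 mol H2O
Molar mass of CoSO4 = 155.00 g/mol → mol CoSO4 = 8.689 / 155.00 = 0.05606
n = 0.3924 / 0.05606 = 7.00 ≈ 7 → CoSO4·7H2O

CoSO4·7H2O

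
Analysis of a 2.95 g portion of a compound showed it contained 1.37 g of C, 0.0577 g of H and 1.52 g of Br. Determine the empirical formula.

n(C) = 1.37/12.01 = 0.1141, n(H) = 0.0577/1.008 = 0.05724, n(Br) = 1.52/79.90 = 0.01902
Smallest is Br at 0.01902 mol; normalising gives C 5.996, H 3.009, Br 1.000
Ratio ≈ 6:3:1, so the empirical formula is C6H3Br

C6H3Br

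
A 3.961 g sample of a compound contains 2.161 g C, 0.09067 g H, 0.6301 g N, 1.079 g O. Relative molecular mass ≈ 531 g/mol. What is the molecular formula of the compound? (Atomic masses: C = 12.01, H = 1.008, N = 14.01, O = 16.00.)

Moles — C: 2.161 / 12.01 = 0.1799 mol; H: 0.09067 / 1.008 = 0.08995 mol; N: 0.6301 / 14.01 = 0.04498 mol; O: 1.079 / 16.00 = 0.06744 mol
Smallest is N at 0.04498 mol; normalising gives C 4.001, H 2.000, N 1.000, O 1.499
Scaling by 2: C 8.00, H 4.00, N 2.00, O 3.00 → C8H4N2O3
Empirical-formula mass = 176.13 g/mol
n = 531 / 176.13 = 3.01 ≈ 3
Molecular formula = (C8H4N2O3)×3 = C24H12N6O9

C24H12N6O9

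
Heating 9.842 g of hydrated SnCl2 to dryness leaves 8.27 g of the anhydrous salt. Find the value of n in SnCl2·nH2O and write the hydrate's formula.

Mass of water lost = 9.842 − 8.27 = 1.572 g → 1.572 / 18.02 = 0.08724 mol H2O
Molar mass of SnCl2 = 189.61 g/mol → mol SnCl2 = 8.27 / 189.61 = 0.04362
n = 0.08724 / 0.04362 = 2.00 ≈ 2 → SnCl2·2H2O

SnCl2·2H2O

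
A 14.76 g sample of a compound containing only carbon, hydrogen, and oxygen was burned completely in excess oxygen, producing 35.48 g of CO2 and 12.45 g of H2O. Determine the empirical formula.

mol C = 35.48 / 44.01 = 0.8062; mass C = 0.8062 × 12.01 = 9.682 g
mol H = 2 × (12.45 / 18.02) = 1.382; mass H = 1.382 × 1.008 = 1.393 g
mass O = 14.76 − (11.08) = 3.685 g → mol O = 0.2303
Smallest is O at 0.2303 mol; normalising gives C 3.500, H 6.000, O 1.000
Multiply by 2: C 7.00, H 12.00, O 2.00 → C7H12O2

C7H12O2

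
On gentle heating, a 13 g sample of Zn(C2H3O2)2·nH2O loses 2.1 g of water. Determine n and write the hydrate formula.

Zn(C2H3O2)2·2H2O

Mass of anhydrous Zn(C2H3O2)2 = 13 − 2.1 = 10.9 g
mol H2O = 2.1 / 18.02 = 0.1165
Molar mass of Zn(C2H3O2)2 = 183.47 g/mol → mol Zn(C2H3O2)2 = 10.9 / 183.47 = 0.05941
n = 0.1165 / 0.05941 = 1.96 ≈ 2 → Zn(C2H3O2)2·2H2O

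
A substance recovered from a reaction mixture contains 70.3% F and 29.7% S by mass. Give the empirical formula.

F4S

Assume 100 g: 70.3 g F, 29.7 g S.
F: 70.3 g ÷ 19.00 g/mol = 3.7 mol
S: 29.7 g ÷ 32.07 g/mol = 0.9261 mol
Ratios (÷ 0.9261): F 3.995, S 1.000
Ratio ≈ 4:1, so the empirical formula is F4S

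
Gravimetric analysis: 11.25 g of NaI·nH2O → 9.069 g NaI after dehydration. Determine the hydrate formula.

Mass of water lost = 11.25 − 9.069 = 2.181 g → 2.181 / 18.02 = 0.121 mol H2O
Molar mass of NaI = 149.89 g/mol → mol NaI = 9.069 / 149.89 = 0.0605
n = 0.121 / 0.0605 = 2.00 ≈ 2 → NaI·2H2O

NaI·2H2O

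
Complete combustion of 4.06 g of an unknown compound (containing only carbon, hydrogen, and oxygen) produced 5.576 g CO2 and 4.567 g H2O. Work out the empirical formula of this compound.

mol C = 5.576 / 44.01 = 0.1267; mass C = 0.1267 × 12.01 = 1.522 g
mol H = 2 × (4.567 / 18.02) = 0.5069; mass H = 0.5069 × 1.008 = 0.5109 g
mass O = 4.06 − (2.033) = 2.027 g → mol O = 0.1267
Smallest is C at 0.1267 mol; normalising gives C 1.000, H 4.001, O 1.000
Ratio ≈ 1:4:1, so the empirical formula is CH4O

CH4O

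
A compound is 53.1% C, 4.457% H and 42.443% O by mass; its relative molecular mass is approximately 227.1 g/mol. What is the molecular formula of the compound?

C10H10O6

Assume 100 g: 53.1 g C, 4.457 g H, 42.443 g O.
Moles — C: 53.1 / 12.01 = 4.421 mol; H: 4.457 / 1.008 = 4.422 mol; O: 42.443 / 16.00 = 2.653 mol
Smallest is O at 2.653 mol; normalising gives C 1.667, H 1.667, O 1.000
Multiply by 3: C 5.00, H 5.00, O 3.00 → C5H5O3
Empirical-formula mass = 113.09 g/mol
n = 227.1 / 113.09 = 2.01 ≈ 2
Molecular formula = (C5H5O3)×2 = C10H10O6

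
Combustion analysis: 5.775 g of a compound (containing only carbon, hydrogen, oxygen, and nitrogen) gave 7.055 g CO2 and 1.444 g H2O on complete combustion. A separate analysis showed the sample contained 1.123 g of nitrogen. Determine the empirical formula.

C2H2NO2

mol C = 7.055 / 44.01 = 0.1603; mass C = 0.1603 × 12.01 = 1.925 g
mol H = 2 × (1.444 / 18.02) = 0.1603; mass H = 0.1603 × 1.008 = 0.1615 g
mol N = 1.123 / 14.01 = 0.08016
mass O = 5.775 − (3.210) = 2.565 g → mol O = 0.1603
Smallest is N at 0.08016 mol; normalising gives C 2.000, H 1.999, N 1.000, O 2.000
→ C2H2NO2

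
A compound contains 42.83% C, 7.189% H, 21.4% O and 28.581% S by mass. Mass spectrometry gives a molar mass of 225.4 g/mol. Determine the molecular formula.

Assume 100 g: 42.83 g C, 7.189 g H, 21.4 g O, 28.581 g S.
Moles — C: 42.83 / 12.01 = 3.566 mol; H: 7.189 / 1.008 = 7.132 mol; O: 21.4 / 16.00 = 1.337 mol; S: 28.581 / 32.07 = 0.8912 mol
Ratios (÷ 0.8912): C 4.002, H 8.003, O 1.501, S 1.000
Scaling by 2: C 8.00, H 16.01, O 3.00, S 2.00 → C8H16O3S2
Empirical-formula mass = 224.35 g/mol
n = 225.4 / 224.35 = 1.00 ≈ 1
Molecular formula = empirical formula = C8H16O3S2

C8H16O3S2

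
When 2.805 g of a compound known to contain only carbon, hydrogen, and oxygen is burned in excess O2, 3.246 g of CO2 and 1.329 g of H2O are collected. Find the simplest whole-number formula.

mol C = 3.246 / 44.01 = 0.07376; mass C = 0.07376 × 12.01 = 0.8858 g
mol H = 2 × (1.329 / 18.02) = 0.1475; mass H = 0.1475 × 1.008 = 0.1487 g
mass O = 2.805 − (1.034) = 1.771 g → mol O = 0.1107
Ratios (÷ 0.07376): C 1.000, H 2.000, O 1.500
Scaling by 2: C 2.00, H 4.00, O 3.00 → C2H4O3

C2H4O3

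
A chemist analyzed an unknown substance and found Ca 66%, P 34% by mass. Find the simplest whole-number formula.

Assume 100 g: 66 g Ca, 34 g P.
Ca: 66 g ÷ 40.08 g/mol = 1.647 mol
P: 34 g ÷ 30.97 g/mol = 1.098 mol
Ratios (÷ 1.098): Ca 1.500, P 1.000
Multiply by 2: Ca 3.00, P 2.00 → Ca3P2

Ca3P2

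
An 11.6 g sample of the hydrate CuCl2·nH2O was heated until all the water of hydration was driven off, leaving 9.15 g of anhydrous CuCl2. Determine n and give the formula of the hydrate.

CuCl2·2H2O

Mass of water lost = 11.6 − 9.15 = 2.45 g → 2.45 / 18.02 = 0.136 mol H2O
Molar mass of CuCl2 = 134.45 g/mol → mol CuCl2 = 9.15 / 134.45 = 0.06806
n = 0.136 / 0.06806 = 2.00 ≈ 2 → CuCl2·2H2O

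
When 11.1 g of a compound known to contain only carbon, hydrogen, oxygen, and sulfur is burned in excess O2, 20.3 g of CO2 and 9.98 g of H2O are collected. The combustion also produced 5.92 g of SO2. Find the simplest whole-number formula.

C5H12OS

mol C = 20.3 / 44.01 = 0.4613; mass C = 0.4613 × 12.01 = 5.540 g
mol H = 2 × (9.98 / 18.02) = 1.108; mass H = 1.108 × 1.008 = 1.117 g
mol S = 5.92 / 64.07 = 0.09240; mass S = 2.963 g
mass O = 11.1 − (9.619) = 1.481 g → mol O = 0.09253
Smallest is S at 0.0924 mol; normalising gives C 4.992, H 11.988, O 1.001, S 1.000
≈ 5:12:1:1 → C5H12OS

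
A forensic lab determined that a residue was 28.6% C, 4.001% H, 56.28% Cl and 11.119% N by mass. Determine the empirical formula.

C3H5Cl2N

Assume 100 g: 28.6 g C, 4.001 g H, 56.28 g Cl, 11.119 g N.
n(C) = 28.6/12.01 = 2.381, n(H) = 4.001/1.008 = 3.969, n(Cl) = 56.28/35.45 = 1.588, n(N) = 11.119/14.01 = 0.7936
Smallest is N at 0.7936 mol; normalising gives C 3.001, H 5.001, Cl 2.000, N 1.000
≈ 3:5:2:1 → C3H5Cl2N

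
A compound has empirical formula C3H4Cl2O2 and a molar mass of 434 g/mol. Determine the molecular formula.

C9H12Cl6O6

Empirical-formula mass = 142.96 g/mol
n = 434 / 142.96 = 3.04 ≈ 3
Molecular formula = (C3H4Cl2O2)3 = C9H12Cl6O6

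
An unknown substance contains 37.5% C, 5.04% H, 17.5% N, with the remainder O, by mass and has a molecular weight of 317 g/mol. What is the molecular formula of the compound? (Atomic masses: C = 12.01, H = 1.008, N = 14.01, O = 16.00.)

Assume 100 g: 37.5 g C, 5.04 g H, 17.5 g N, 39.96 g O.
n(C) = 37.5/12.01 = 3.122, n(H) = 5.04/1.008 = 5, n(N) = 17.5/14.01 = 1.249, n(O) = 39.96/16.00 = 2.498
Smallest is N at 1.249 mol; normalising gives C 2.500, H 4.003, N 1.000, O 1.999
Scaling by 2: C 5.00, H 8.01, N 2.00, O 4.00 → C5H8N2O4
Empirical-formula mass = 160.13 g/mol
n = 317 / 160.13 = 1.98 ≈ 2
Molecular formula = (C5H8N2O4)×2 = C10H16N4O8

C10H16N4O8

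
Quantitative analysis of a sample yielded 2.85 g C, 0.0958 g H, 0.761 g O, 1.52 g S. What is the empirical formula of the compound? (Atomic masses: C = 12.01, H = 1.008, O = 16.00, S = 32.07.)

C5H2OS

n(C) = 2.85/12.01 = 0.2373, n(H) = 0.0958/1.008 = 0.09504, n(O) = 0.761/16.00 = 0.04756, n(S) = 1.52/32.07 = 0.0474
Smallest is S at 0.0474 mol; normalising gives C 5.007, H 2.005, O 1.004, S 1.000
→ C5H2OS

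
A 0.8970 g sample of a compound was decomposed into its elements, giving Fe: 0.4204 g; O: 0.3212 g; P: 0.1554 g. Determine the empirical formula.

Fe: 0.4204 g ÷ 55.85 g/mol = 0.007527 mol
O: 0.3212 g ÷ 16.00 g/mol = 0.02007 mol
P: 0.1554 g ÷ 30.97 g/mol = 0.005018 mol
Smallest is P at 0.005018 mol; normalising gives Fe 1.500, O 4.001, P 1.000
Multiply by 2: Fe 3.00, O 8.00, P 2.00 → Fe3O8P2

Fe3O8P2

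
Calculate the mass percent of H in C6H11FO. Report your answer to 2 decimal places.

Molar mass = 6(12.01) + 11(1.008) + 1(19.00) + 1(16.00) = 118.148 g/mol
Mass of H per mole = 11 × 1.008 = 11.088 g
% H = 11.088 / 118.148 × 100 = 9.38%

9.38%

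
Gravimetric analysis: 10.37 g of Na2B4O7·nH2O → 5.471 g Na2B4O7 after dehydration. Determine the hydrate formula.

Mass of water lost = 10.37 − 5.471 = 4.899 g → 4.899 / 18.02 = 0.2719 mol H2O
Molar mass of Na2B4O7 = 201.22 g/mol → mol Na2B4O7 = 5.471 / 201.22 = 0.02719
n = 0.2719 / 0.02719 = 10.00 ≈ 10 → Na2B4O7·10H2O

Na2B4O7·10H2O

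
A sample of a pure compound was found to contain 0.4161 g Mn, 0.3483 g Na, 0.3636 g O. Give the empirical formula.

Moles — Mn: 0.4161 / 54.94 = 0.007574 mol; Na: 0.3483 / 22.99 = 0.01515 mol; O: 0.3636 / 16.00 = 0.02272 mol
Ratios (÷ 0.007574): Mn 1.000, Na 2.000, O 3.001
Ratio ≈ 1:2:3, so the empirical formula is MnNa2O3

MnNa2O3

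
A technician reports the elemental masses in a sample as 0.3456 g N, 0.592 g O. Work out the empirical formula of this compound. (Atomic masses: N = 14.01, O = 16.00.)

N: 0.3456 g ÷ 14.01 g/mol = 0.02467 mol
O: 0.592 g ÷ 16.00 g/mol = 0.037 mol
Ratios (÷ 0.02467): N 1.000, O 1.500
Multiply by 2: N 2.00, O 3.00 → N2O3

N2O3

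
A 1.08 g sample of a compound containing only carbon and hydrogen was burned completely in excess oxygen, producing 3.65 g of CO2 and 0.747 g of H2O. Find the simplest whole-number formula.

mol C = 3.65 / 44.01 = 0.08294; mass C = 0.08294 × 12.01 = 0.9961 g
mol H = 2 × (0.747 / 18.02) = 0.08291; mass H = 0.08291 × 1.008 = 0.08357 g
Divide by the smallest (0.08291 mol H): C 1.000, H 1.000
Ratio ≈ 1:1, so the empirical formula is CH

CH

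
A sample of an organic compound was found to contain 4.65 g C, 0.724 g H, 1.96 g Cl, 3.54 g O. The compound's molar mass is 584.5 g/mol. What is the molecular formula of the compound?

C21H39Cl3O12

n(C) = 4.65/12.01 = 0.3872, n(H) = 0.724/1.008 = 0.7183, n(Cl) = 1.96/35.45 = 0.05529, n(O) = 3.54/16.00 = 0.2213
Ratios (÷ 0.05529): C 7.003, H 12.991, Cl 1.000, O 4.002
≈ 7:13:1:4 → C7H13ClO4
Empirical-formula mass = 196.62 g/mol
n = 584.5 / 196.62 = 2.97 ≈ 3
Molecular formula = (C7H13ClO4)×3 = C21H39Cl3O12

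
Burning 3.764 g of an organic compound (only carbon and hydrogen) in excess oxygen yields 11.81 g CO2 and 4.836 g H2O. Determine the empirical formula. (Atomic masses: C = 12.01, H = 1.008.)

CH2

mol C = 11.81 / 44.01 = 0.2683; mass C = 0.2683 × 12.01 = 3.223 g
mol H = 2 × (4.836 / 18.02) = 0.5367; mass H = 0.5367 × 1.008 = 0.5410 g
Divide by the smallest (0.2683 mol C): C 1.000, H 2.000
≈ 1:2 → CH2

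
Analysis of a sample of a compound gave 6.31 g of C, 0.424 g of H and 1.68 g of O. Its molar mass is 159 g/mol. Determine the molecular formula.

n(C) = 6.31/12.01 = 0.5254, n(H) = 0.424/1.008 = 0.4206, n(O) = 1.68/16.00 = 0.105
Divide by the smallest (0.105 mol O): C 5.004, H 4.006, O 1.000
Ratio ≈ 5:4:1, so the empirical formula is C5H4O
Empirical-formula mass = 80.08 g/mol
n = 159 / 80.08 = 1.99 ≈ 2
Molecular formula = (C5H4O)×2 = C10H8O2

C10H8O2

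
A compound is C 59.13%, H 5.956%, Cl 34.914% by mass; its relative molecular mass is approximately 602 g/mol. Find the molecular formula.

Assume 100 g: 59.13 g C, 5.956 g H, 34.914 g Cl.
C: 59.13 g ÷ 12.01 g/mol = 4.923 mol
H: 5.956 g ÷ 1.008 g/mol = 5.909 mol
Cl: 34.914 g ÷ 35.45 g/mol = 0.9849 mol
Divide by the smallest (0.9849 mol Cl): C 4.999, H 5.999, Cl 1.000
→ C5H6Cl
Empirical-formula mass = 101.55 g/mol
n = 602 / 101.55 = 5.93 ≈ 6
Molecular formula = (C5H6Cl)×6 = C30H36Cl6

C30H36Cl6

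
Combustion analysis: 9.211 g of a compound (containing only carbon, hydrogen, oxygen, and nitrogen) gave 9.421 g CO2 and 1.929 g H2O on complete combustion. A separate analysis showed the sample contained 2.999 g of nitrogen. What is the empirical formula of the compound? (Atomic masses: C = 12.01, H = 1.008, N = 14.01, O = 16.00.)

CHNO

mol C = 9.421 / 44.01 = 0.2141; mass C = 0.2141 × 12.01 = 2.571 g
mol H = 2 × (1.929 / 18.02) = 0.2141; mass H = 0.2141 × 1.008 = 0.2158 g
mol N = 2.999 / 14.01 = 0.2141
mass O = 9.211 − (5.786) = 3.425 g → mol O = 0.2141
Ratios (÷ 0.2141): C 1.000, H 1.000, N 1.000, O 1.000
→ CHNO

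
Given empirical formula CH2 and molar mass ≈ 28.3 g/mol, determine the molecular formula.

Empirical-formula mass = 14.03 g/mol
n = 28.3 / 14.03 = 2.02 ≈ 2
Molecular formula = (CH2)2 = C2H4

C2H4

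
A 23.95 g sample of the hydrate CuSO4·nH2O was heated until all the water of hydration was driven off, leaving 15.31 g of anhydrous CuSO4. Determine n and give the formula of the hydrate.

CuSO4·5H2O

Mass of water lost = 23.95 − 15.31 = 8.64 g → 8.64 / 18.02 = 0.4795 mol H2O
Molar mass of CuSO4 = 159.62 g/mol → mol CuSO4 = 15.31 / 159.62 = 0.09592
n = 0.4795 / 0.09592 = 5.00 ≈ 5 → CuSO4·5H2O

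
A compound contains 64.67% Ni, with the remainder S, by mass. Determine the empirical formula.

NiS

Assume 100 g: 64.67 g Ni, 35.33 g S.
Moles — Ni: 64.67 / 58.69 = 1.102 mol; S: 35.33 / 32.07 = 1.102 mol
Ratios (÷ 1.102): Ni 1.000, S 1.000
Ratio ≈ 1:1, so the empirical formula is NiS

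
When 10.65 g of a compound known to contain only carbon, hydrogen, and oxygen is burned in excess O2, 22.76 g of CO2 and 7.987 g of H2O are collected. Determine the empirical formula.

C7H12O3

mol C = 22.76 / 44.01 = 0.5172; mass C = 0.5172 × 12.01 = 6.211 g
mol H = 2 × (7.987 / 18.02) = 0.8865; mass H = 0.8865 × 1.008 = 0.8936 g
mass O = 10.65 − (7.105) = 3.545 g → mol O = 0.2216
Divide by the smallest (0.2216 mol O): C 2.334, H 4.000, O 1.000
Scaling by 3: C 7.00, H 12.00, O 3.00 → C7H12O3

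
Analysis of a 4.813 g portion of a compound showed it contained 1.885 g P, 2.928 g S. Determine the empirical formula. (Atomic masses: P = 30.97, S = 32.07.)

n(P) = 1.885/30.97 = 0.06087, n(S) = 2.928/32.07 = 0.0913
Divide by the smallest (0.06087 mol P): P 1.000, S 1.500
Scaling by 2: P 2.00, S 3.00 → P2S3

P2S3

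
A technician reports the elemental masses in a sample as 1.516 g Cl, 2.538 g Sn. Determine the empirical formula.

n(Cl) = 1.516/35.45 = 0.04276, n(Sn) = 2.538/118.71 = 0.02138
Smallest is Sn at 0.02138 mol; normalising gives Cl 2.000, Sn 1.000
Ratio ≈ 2:1, so the empirical formula is Cl2Sn

Cl2Sn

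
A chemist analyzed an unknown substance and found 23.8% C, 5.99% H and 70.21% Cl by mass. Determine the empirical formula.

Assume 100 g: 23.8 g C, 5.99 g H, 70.21 g Cl.
n(C) = 23.8/12.01 = 1.982, n(H) = 5.99/1.008 = 5.942, n(Cl) = 70.21/35.45 = 1.981
Smallest is Cl at 1.981 mol; normalising gives C 1.001, H 3.000, Cl 1.000
≈ 1:3:1 → CH3Cl

CH3Cl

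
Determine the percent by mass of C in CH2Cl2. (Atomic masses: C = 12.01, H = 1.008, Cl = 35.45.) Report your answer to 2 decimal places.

14.14%

Molar mass = 1(12.01) + 2(1.008) + 2(35.45) = 84.926 g/mol
Mass of C per mole = 1 × 12.01 = 12.010 g
% C = 12.010 / 84.926 × 100 = 14.14%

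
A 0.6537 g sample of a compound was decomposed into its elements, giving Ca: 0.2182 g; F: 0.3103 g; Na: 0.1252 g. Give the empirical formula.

n(Ca) = 0.2182/40.08 = 0.005444, n(F) = 0.3103/19.00 = 0.01633, n(Na) = 0.1252/22.99 = 0.005446
Ratios (÷ 0.005444): Ca 1.000, F 3.000, Na 1.000
→ CaF3Na

CaF3Na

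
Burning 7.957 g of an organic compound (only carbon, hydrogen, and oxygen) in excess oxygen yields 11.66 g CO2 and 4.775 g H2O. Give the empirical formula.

mol C = 11.66 / 44.01 = 0.2649; mass C = 0.2649 × 12.01 = 3.182 g
mol H = 2 × (4.775 / 18.02) = 0.5300; mass H = 0.5300 × 1.008 = 0.5342 g
mass O = 7.957 − (3.716) = 4.241 g → mol O = 0.2651
Divide by the smallest (0.2649 mol C): C 1.000, H 2.000, O 1.000
→ CH2O

CH2O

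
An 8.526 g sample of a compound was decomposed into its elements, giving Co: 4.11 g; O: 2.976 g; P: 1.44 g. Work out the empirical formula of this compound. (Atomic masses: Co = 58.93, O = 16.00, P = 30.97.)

Moles — Co: 4.11 / 58.93 = 0.06974 mol; O: 2.976 / 16.00 = 0.186 mol; P: 1.44 / 30.97 = 0.0465 mol
Divide by the smallest (0.0465 mol P): Co 1.500, O 4.000, P 1.000
Scaling by 2: Co 3.00, O 8.00, P 2.00 → Co3O8P2

Co3O8P2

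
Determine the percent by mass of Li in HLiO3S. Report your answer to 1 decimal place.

7.9%

Molar mass = 1(1.008) + 1(6.94) + 3(16.00) + 1(32.07) = 88.018 g/mol
Mass of Li per mole = 1 × 6.94 = 6.940 g
% Li = 6.940 / 88.018 × 100 = 7.9%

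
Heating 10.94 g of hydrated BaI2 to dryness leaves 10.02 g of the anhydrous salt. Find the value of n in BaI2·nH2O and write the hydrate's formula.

BaI2·2H2O

Mass of water lost = 10.94 − 10.02 = 0.92 g → 0.92 / 18.02 = 0.05105 mol H2O
Molar mass of BaI2 = 391.13 g/mol → mol BaI2 = 10.02 / 391.13 = 0.02562
n = 0.05105 / 0.02562 = 1.99 ≈ 2 → BaI2·2H2O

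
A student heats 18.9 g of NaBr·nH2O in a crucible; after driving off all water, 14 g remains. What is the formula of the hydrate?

NaBr·2H2O

Mass of water lost = 18.9 − 14 = 4.9 g → 4.9 / 18.02 = 0.2719 mol H2O
Molar mass of NaBr = 102.89 g/mol → mol NaBr = 14 / 102.89 = 0.1361
n = 0.2719 / 0.1361 = 2.00 ≈ 2 → NaBr·2H2O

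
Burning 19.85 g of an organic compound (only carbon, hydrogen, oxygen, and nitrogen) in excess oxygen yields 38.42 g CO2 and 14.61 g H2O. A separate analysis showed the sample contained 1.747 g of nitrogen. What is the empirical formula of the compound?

C7H13NO3

mol C = 38.42 / 44.01 = 0.8730; mass C = 0.8730 × 12.01 = 10.48 g
mol H = 2 × (14.61 / 18.02) = 1.622; mass H = 1.622 × 1.008 = 1.635 g
mol N = 1.747 / 14.01 = 0.1247
mass O = 19.85 − (13.87) = 5.984 g → mol O = 0.3740
Smallest is N at 0.1247 mol; normalising gives C 7.001, H 13.004, N 1.000, O 2.999
→ C7H13NO3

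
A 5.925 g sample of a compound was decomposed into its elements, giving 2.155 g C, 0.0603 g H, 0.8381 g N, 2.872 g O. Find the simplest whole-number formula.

Moles — C: 2.155 / 12.01 = 0.1794 mol; H: 0.0603 / 1.008 = 0.05982 mol; N: 0.8381 / 14.01 = 0.05982 mol; O: 2.872 / 16.00 = 0.1795 mol
Ratios (÷ 0.05982): C 2.999, H 1.000, N 1.000, O 3.001
Ratio ≈ 3:1:1:3, so the empirical formula is C3HNO3

C3HNO3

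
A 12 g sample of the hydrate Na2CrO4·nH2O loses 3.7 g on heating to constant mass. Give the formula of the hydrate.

Mass of anhydrous Na2CrO4 = 12 − 3.7 = 8.3 g
mol H2O = 3.7 / 18.02 = 0.2053
Molar mass of Na2CrO4 = 161.98 g/mol → mol Na2CrO4 = 8.3 / 161.98 = 0.05124
n = 0.2053 / 0.05124 = 4.01 ≈ 4 → Na2CrO4·4H2O

Na2CrO4·4H2O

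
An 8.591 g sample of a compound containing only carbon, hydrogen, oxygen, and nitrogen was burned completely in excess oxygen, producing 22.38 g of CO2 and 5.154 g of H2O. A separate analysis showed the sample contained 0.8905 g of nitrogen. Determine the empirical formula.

mol C = 22.38 / 44.01 = 0.5085; mass C = 0.5085 × 12.01 = 6.107 g
mol H = 2 × (5.154 / 18.02) = 0.5720; mass H = 0.5720 × 1.008 = 0.5766 g
mol N = 0.8905 / 14.01 = 0.06356
mass O = 8.591 − (7.574) = 1.017 g → mol O = 0.06353
Divide by the smallest (0.06353 mol O): C 8.004, H 9.003, N 1.000, O 1.000
→ C8H9NO

C8H9NO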